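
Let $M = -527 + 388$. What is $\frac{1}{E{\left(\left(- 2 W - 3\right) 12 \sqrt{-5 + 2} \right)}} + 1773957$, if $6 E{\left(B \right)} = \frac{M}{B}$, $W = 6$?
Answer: $1773957 + \frac{1080 i \sqrt{3}}{139} \approx 1.774 \cdot 10^{6} + 13.458 i$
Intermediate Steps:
$M = -139$
$E{\left(B \right)} = - \frac{139}{6 B}$ ($E{\left(B \right)} = \frac{\left(-139\right) \frac{1}{B}}{6} = - \frac{139}{6 B}$)
$\frac{1}{E{\left(\left(- 2 W - 3\right) 12 \sqrt{-5 + 2} \right)}} + 1773957 = \frac{1}{\left(- \frac{139}{6}\right) \frac{1}{\left(\left(-2\right) 6 - 3\right) 12 \sqrt{-5 + 2}}} + 1773957 = \frac{1}{\left(- \frac{139}{6}\right) \frac{1}{\left(-12 - 3\right) 12 \sqrt{-3}}} + 1773957 = \frac{1}{\left(- \frac{139}{6}\right) \frac{1}{\left(-15\right) 12 i \sqrt{3}}} + 1773957 = \frac{1}{\left(- \frac{139}{6}\right) \frac{1}{\left(-180\right) i \sqrt{3}}} + 1773957 = \frac{1}{\left(- \frac{139}{6}\right) \frac{i \sqrt{3}}{540}} + 1773957 = \frac{1}{\left(- \frac{139}{3240}\right) i \sqrt{3}} + 1773957 = \frac{1080 i \sqrt{3}}{139} + 1773957 = 1773957 + \frac{1080 i \sqrt{3}}{139}$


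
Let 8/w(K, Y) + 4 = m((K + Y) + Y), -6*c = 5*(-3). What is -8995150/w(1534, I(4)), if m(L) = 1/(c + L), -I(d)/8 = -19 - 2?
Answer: 6736467835/1498 ≈ 4.4970e+6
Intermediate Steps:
c = 5/2 (c = -5*(-3)/6 = -⅙*(-15) = 5/2 ≈ 2.5000)
I(d) = 168 (I(d) = -8*(-19 - 2) = -8*(-21) = 168)
m(L) = 1/(5/2 + L)
w(K, Y) = 8/(-4 + 2/(5 + 2*K + 4*Y)) (w(K, Y) = 8/(-4 + 2/(5 + 2*((K + Y) + Y))) = 8/(-4 + 2/(5 + 2*(K + 2*Y))) = 8/(-4 + 2/(5 + (2*K + 4*Y))) = 8/(-4 + 2/(5 + 2*K + 4*Y)))
-8995150/w(1534, I(4)) = -8995150*(9 + 4*1534 + 8*168)/(4*(-5 - 4*168 - 2*1534)) = -8995150*(9 + 6136 + 1344)/(4*(-5 - 672 - 3068)) = -8995150/(4*(-3745)/7489) = -8995150/(4*(1/7489)*(-3745)) = -8995150/(-14980/7489) = -8995150*(-7489/14980) = 6736467835/1498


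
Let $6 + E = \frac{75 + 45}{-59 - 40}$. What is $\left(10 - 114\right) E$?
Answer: $\frac{24752}{33} \approx 750.06$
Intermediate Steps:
$E = - \frac{238}{33}$ ($E = -6 + \frac{75 + 45}{-59 - 40} = -6 + \frac{120}{-99} = -6 + 120 \left(- \frac{1}{99}\right) = -6 - \frac{40}{33} = - \frac{238}{33} \approx -7.2121$)
$\left(10 - 114\right) E = \left(10 - 114\right) \left(- \frac{238}{33}\right) = \left(-104\right) \left(- \frac{238}{33}\right) = \frac{24752}{33}$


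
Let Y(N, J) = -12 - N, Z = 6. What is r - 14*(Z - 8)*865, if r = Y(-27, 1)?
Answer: 24235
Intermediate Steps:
r = 15 (r = -12 - 1*(-27) = -12 + 27 = 15)
r - 14*(Z - 8)*865 = 15 - 14*(6 - 8)*865 = 15 - 14*(-2)*865 = 15 + 28*865 = 15 + 24220 = 24235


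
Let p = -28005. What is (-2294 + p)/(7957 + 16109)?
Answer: -30299/24066 ≈ -1.2590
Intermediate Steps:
(-2294 + p)/(7957 + 16109) = (-2294 - 28005)/(7957 + 16109) = -30299/24066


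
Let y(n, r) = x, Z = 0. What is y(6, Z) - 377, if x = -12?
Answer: -389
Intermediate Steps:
y(n, r) = -12
y(6, Z) - 377 = -12 - 377 = -389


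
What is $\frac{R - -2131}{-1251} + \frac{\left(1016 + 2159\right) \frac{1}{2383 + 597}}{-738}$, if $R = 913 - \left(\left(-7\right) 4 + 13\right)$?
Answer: $- \frac{16620857}{6793208} \approx -2.4467$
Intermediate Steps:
$R = 928$ ($R = 913 - \left(-28 + 13\right) = 913 - -15 = 913 + 15 = 928$)
$\frac{R - -2131}{-1251} + \frac{\left(1016 + 2159\right) \frac{1}{2383 + 597}}{-738} = \frac{928 - -2131}{-1251} + \frac{\left(1016 + 2159\right) \frac{1}{2383 + 597}}{-738} = \left(928 + 2131\right) \left(- \frac{1}{1251}\right) + \frac{3175}{2980} \left(- \frac{1}{738}\right) = 3059 \left(- \frac{1}{1251}\right) + 3175 \cdot \frac{1}{2980} \left(- \frac{1}{738}\right) = - \frac{3059}{1251} + \frac{635}{596} \left(- \frac{1}{738}\right) = - \frac{3059}{1251} - \frac{635}{439848} = - \frac{16620857}{6793208}$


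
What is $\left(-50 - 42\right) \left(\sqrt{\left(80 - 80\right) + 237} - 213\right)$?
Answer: $19596 - 92 \sqrt{237} \approx 18180.0$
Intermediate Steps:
$\left(-50 - 42\right) \left(\sqrt{\left(80 - 80\right) + 237} - 213\right) = - 92 \left(\sqrt{0 + 237} - 213\right) = - 92 \left(\sqrt{237} - 213\right) = - 92 \left(-213 + \sqrt{237}\right) = 19596 - 92 \sqrt{237}$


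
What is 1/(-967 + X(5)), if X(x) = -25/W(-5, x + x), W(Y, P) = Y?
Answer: -1/962 ≈ -0.0010395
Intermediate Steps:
X(x) = 5 (X(x) = -25/(-5) = -25*(-1/5) = 5)
1/(-967 + X(5)) = 1/(-967 + 5) = 1/(-962) = -1/962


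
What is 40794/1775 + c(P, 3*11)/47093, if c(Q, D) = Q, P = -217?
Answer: 1920726667/83590075 ≈ 22.978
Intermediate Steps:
40794/1775 + c(P, 3*11)/47093 = 40794/1775 - 217/47093 = 1920726667/83590075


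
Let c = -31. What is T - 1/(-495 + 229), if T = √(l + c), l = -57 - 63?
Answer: 1/266 + I*√151 ≈ 0.0037594 + 12.288*I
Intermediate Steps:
l = -120
T = I*√151 (T = √(-120 - 31) = √(-151) = I*√151 ≈ 12.288*I)
T - 1/(-495 + 229) = I*√151 - 1/(-495 + 229) = I*√151 - 1/(-266) = I*√151 - 1*(-1/266) = I*√151 + 1/266 = 1/266 + I*√151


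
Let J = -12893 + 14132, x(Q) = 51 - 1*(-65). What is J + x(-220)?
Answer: 1355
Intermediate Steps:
x(Q) = 116 (x(Q) = 51 + 65 = 116)
J = 1239
J + x(-220) = 1239 + 116 = 1355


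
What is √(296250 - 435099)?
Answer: I*√138849 ≈ 372.62*I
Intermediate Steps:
√(296250 - 435099) = √(-138849) = I*√138849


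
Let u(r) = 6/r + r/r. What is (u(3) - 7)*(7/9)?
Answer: -28/9 ≈ -3.1111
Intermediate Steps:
u(r) = 1 + 6/r (u(r) = 6/r + 1 = 1 + 6/r)
(u(3) - 7)*(7/9) = ((6 + 3)/3 - 7)*(7/9) = ((1/3)*9 - 7)*(7*(1/9)) = (3 - 7)*(7/9) = -4*7/9 = -28/9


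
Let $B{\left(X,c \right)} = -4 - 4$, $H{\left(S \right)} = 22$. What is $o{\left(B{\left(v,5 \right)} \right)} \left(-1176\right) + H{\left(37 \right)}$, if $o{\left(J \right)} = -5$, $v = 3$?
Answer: $5902$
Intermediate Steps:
$B{\left(X,c \right)} = -8$ ($B{\left(X,c \right)} = -4 - 4 = -8$)
$o{\left(B{\left(v,5 \right)} \right)} \left(-1176\right) + H{\left(37 \right)} = \left(-5\right) \left(-1176\right) + 22 = 5880 + 22 = 5902$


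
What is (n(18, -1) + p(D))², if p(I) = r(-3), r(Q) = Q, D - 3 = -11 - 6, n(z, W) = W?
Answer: 16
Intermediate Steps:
D = -14 (D = 3 + (-11 - 6) = 3 - 17 = -14)
p(I) = -3
(n(18, -1) + p(D))² = (-1 - 3)² = (-4)² = 16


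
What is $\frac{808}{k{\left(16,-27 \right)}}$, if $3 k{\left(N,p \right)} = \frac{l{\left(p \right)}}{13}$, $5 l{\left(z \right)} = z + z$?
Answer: $- \frac{26260}{9} \approx -2917.8$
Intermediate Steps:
$l{\left(z \right)} = \frac{2 z}{5}$ ($l{\left(z \right)} = \frac{z + z}{5} = \frac{2 z}{5}$)
$k{\left(N,p \right)} = \frac{2 p}{195}$ ($k{\left(N,p \right)} = \frac{\frac{2 p}{5} \cdot \frac{1}{13}}{3} = \frac{\frac{2}{65} p}{3} = \frac{2 p}{195}$)
$\frac{808}{k{\left(16,-27 \right)}} = \frac{808}{\frac{2}{195} \left(-27\right)} = \frac{808}{- \frac{18}{65}} = 808 \left(- \frac{65}{18}\right) = - \frac{26260}{9}$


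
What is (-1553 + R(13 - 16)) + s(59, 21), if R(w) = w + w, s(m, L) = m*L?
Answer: -320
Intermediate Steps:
s(m, L) = L*m
R(w) = 2*w
(-1553 + R(13 - 16)) + s(59, 21) = (-1553 + 2*(13 - 16)) + 21*59 = (-1553 + 2*(-3)) + 1239 = (-1553 - 6) + 1239 = -1559 + 1239 = -320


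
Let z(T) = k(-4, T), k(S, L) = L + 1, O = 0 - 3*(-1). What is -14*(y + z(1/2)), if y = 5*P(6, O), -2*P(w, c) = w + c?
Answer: 294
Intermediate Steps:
O = 3 (O = 0 + 3 = 3)
P(w, c) = -c/2 - w/2 (P(w, c) = -(w + c)/2 = -(c + w)/2 = -c/2 - w/2)
y = -45/2 (y = 5*(-½*3 - ½*6) = 5*(-3/2 - 3) = 5*(-9/2) = -45/2 ≈ -22.500)
k(S, L) = 1 + L
z(T) = 1 + T
-14*(y + z(1/2)) = -14*(-45/2 + (1 + 1/2)) = -14*(-45/2 + (1 + ½)) = -14*(-45/2 + 3/2) = -14*(-21) = 294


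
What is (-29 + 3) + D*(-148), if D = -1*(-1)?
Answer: -174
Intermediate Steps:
D = 1
(-29 + 3) + D*(-148) = (-29 + 3) + 1*(-148) = -26 - 148 = -174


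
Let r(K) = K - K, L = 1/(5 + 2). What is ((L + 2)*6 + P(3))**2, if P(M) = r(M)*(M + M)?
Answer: 8100/49 ≈ 165.31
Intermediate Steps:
L = 1/7 ≈ 0.14286
r(K) = 0
P(M) = 0 (P(M) = 0*(M + M) = 0*(2*M) = 0)
((L + 2)*6 + P(3))**2 = ((1/7 + 2)*6 + 0)**2 = ((15/7)*6 + 0)**2 = (90/7 + 0)**2 = (90/7)**2 = 8100/49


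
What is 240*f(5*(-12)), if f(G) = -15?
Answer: -3600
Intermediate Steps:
240*f(5*(-12)) = 240*(-15) = -3600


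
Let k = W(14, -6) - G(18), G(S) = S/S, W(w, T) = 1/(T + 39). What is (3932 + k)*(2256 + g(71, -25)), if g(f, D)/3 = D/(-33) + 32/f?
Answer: 228932634308/25773 ≈ 8.8827e+6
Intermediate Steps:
W(w, T) = 1/(39 + T)
G(S) = 1
g(f, D) = 96/f - D/11 (g(f, D) = 3*(D/(-33) + 32/f) = 3*(D*(-1/33) + 32/f) = 3*(-D/33 + 32/f) = 3*(32/f - D/33) = 96/f - D/11)
k = -32/33 (k = 1/(39 - 6) - 1*1 = 1/33 - 1 = -32/33 ≈ -0.96970)
(3932 + k)*(2256 + g(71, -25)) = (3932 - 32/33)*(2256 + (96/71 - 1/11*(-25))) = 129724*(2256 + (96*(1/71) + 25/11))/33 = 129724*(2256 + (96/71 + 25/11))/33 = 129724*(2256 + 2831/781)/33 = (129724/33)*(1764767/781) = 228932634308/25773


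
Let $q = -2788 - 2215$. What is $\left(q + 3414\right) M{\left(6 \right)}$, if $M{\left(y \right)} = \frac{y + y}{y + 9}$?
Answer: $- \frac{6356}{5} \approx -1271.2$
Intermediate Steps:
$q = -5003$ ($q = -2788 - 2215 = -5003$)
$M{\left(y \right)} = \frac{2 y}{9 + y}$
$\left(q + 3414\right) M{\left(6 \right)} = \left(-5003 + 3414\right) 2 \cdot 6 \frac{1}{9 + 6} = - 1589 \cdot 2 \cdot 6 \cdot \frac{1}{15} = \left(-1589\right) \frac{4}{5} = - \frac{6356}{5}$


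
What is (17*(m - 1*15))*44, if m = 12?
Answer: -2244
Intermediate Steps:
(17*(m - 1*15))*44 = (17*(12 - 1*15))*44 = (17*(12 - 15))*44 = (17*(-3))*44 = -51*44 = -2244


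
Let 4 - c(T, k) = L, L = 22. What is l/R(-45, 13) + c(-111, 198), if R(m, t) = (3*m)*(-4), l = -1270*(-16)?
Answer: 530/27 ≈ 19.630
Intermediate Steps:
c(T, k) = -18 (c(T, k) = 4 - 1*22 = 4 - 22 = -18)
l = 20320
R(m, t) = -12*m
l/R(-45, 13) + c(-111, 198) = 20320/((-12*(-45))) - 18 = 20320/540 - 18 = 20320*(1/540) - 18 = 1016/27 - 18 = 530/27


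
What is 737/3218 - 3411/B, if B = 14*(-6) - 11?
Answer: 11046613/305710 ≈ 36.134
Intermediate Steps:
B = -95 (B = -84 - 11 = -95)
737/3218 - 3411/B = 737/3218 - 3411/(-95) = 737*(1/3218) - 3411*(-1/95) = 737/3218 + 3411/95 = 11046613/305710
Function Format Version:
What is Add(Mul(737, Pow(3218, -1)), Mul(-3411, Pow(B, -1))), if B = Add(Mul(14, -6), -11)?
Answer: Rational(11046613, 305710) ≈ 36.134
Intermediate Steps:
B = -95 (B = Add(-84, -11) = -95)
Add(Mul(737, Pow(3218, -1)), Mul(-3411, Pow(B, -1))) = Add(Mul(737, Pow(3218, -1)), Mul(-3411, Pow(-95, -1))) = Add(Mul(737, Rational(1, 3218)), Mul(-3411, Rational(-1, 95))) = Add(Rational(737, 3218), Rational(3411, 95)) = Rational(11046613, 305710)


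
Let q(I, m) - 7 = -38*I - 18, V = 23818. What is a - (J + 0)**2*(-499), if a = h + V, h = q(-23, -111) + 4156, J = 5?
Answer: 41312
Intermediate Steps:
q(I, m) = -11 - 38*I (q(I, m) = 7 + (-38*I - 18) = 7 + (-18 - 38*I) = -11 - 38*I)
h = 5019 (h = (-11 - 38*(-23)) + 4156 = (-11 + 874) + 4156 = 863 + 4156 = 5019)
a = 28837 (a = 5019 + 23818 = 28837)
a - (J + 0)**2*(-499) = 28837 - (5 + 0)**2*(-499) = 28837 - 5**2*(-499) = 28837 - 25*(-499) = 28837 - 1*(-12475) = 28837 + 12475 = 41312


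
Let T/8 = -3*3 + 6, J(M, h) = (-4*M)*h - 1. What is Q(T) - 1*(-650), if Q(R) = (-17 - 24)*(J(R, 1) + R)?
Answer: -2261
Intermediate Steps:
J(M, h) = -1 - 4*M*h (J(M, h) = -4*M*h - 1 = -1 - 4*M*h)
T = -24 (T = 8*(-3*3 + 6) = 8*(-9 + 6) = 8*(-3) = -24)
Q(R) = 41 + 123*R (Q(R) = (-17 - 24)*((-1 - 4*R*1) + R) = -41*((-1 - 4*R) + R) = -41*(-1 - 3*R) = 41 + 123*R)
Q(T) - 1*(-650) = (41 + 123*(-24)) - 1*(-650) = (41 - 2952) + 650 = -2911 + 650 = -2261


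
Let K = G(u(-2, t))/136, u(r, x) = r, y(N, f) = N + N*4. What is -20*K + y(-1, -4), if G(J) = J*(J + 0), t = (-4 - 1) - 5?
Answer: -95/17 ≈ -5.5882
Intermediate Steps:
y(N, f) = 5*N (y(N, f) = N + 4*N = 5*N)
t = -10 (t = -5 - 5 = -10)
G(J) = J² (G(J) = J*J = J²)
K = 1/34 (K = (-2)²/136 = 4*(1/136) = 1/34 ≈ 0.029412)
-20*K + y(-1, -4) = -20*1/34 + 5*(-1) = -10/17 - 5 = -95/17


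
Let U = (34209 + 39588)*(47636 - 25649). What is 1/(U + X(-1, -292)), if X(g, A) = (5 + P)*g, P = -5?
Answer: 1/1622574639 ≈ 6.1630e-10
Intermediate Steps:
X(g, A) = 0 (X(g, A) = (5 - 5)*g = 0*g = 0)
U = 1622574639 (U = 73797*21987 = 1622574639)
1/(U + X(-1, -292)) = 1/(1622574639 + 0) = 1/1622574639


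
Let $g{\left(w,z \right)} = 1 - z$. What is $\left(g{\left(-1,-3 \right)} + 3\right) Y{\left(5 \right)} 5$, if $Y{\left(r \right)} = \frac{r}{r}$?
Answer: $35$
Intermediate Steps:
$Y{\left(r \right)} = 1$
$\left(g{\left(-1,-3 \right)} + 3\right) Y{\left(5 \right)} 5 = \left(\left(1 - -3\right) + 3\right) 1 \cdot 5 = \left(\left(1 + 3\right) + 3\right) 5 = \left(4 + 3\right) 5 = 7 \cdot 5 = 35$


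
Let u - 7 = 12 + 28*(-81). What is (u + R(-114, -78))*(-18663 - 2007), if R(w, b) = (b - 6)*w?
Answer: -151449090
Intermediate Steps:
R(w, b) = w*(-6 + b) (R(w, b) = (-6 + b)*w = w*(-6 + b))
u = -2249 (u = 7 + (12 + 28*(-81)) = 7 + (12 - 2268) = 7 - 2256 = -2249)
(u + R(-114, -78))*(-18663 - 2007) = (-2249 - 114*(-6 - 78))*(-18663 - 2007) = (-2249 - 114*(-84))*(-20670) = (-2249 + 9576)*(-20670) = 7327*(-20670) = -151449090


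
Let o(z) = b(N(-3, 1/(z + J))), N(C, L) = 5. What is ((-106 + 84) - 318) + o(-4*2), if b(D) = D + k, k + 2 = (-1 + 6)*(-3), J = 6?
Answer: -352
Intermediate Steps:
k = -17 (k = -2 + (-1 + 6)*(-3) = -2 + 5*(-3) = -2 - 15 = -17)
b(D) = -17 + D (b(D) = D - 17 = -17 + D)
o(z) = -12 (o(z) = -17 + 5 = -12)
((-106 + 84) - 318) + o(-4*2) = ((-106 + 84) - 318) - 12 = (-22 - 318) - 12 = -340 - 12 = -352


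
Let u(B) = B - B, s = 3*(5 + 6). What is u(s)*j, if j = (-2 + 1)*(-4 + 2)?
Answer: 0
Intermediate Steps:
j = 2 (j = -1*(-2) = 2)
s = 33 (s = 3*11 = 33)
u(B) = 0
u(s)*j = 0*2 = 0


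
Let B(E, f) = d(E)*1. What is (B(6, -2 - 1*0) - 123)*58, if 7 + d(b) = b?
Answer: -7192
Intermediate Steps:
d(b) = -7 + b
B(E, f) = -7 + E (B(E, f) = (-7 + E)*1 = -7 + E)
(B(6, -2 - 1*0) - 123)*58 = ((-7 + 6) - 123)*58 = (-1 - 123)*58 = -124*58 = -7192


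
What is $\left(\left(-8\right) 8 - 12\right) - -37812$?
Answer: $37736$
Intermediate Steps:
$\left(\left(-8\right) 8 - 12\right) - -37812 = \left(-64 - 12\right) + 37812 = -76 + 37812 = 37736$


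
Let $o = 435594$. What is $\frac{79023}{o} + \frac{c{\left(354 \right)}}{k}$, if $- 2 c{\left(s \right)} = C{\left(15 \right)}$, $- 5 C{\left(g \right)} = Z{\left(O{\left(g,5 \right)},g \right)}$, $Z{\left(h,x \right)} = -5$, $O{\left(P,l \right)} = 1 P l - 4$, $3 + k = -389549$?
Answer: $\frac{10261261831}{56562171296} \approx 0.18142$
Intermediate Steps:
$k = -389552$ ($k = -3 - 389549 = -389552$)
$O{\left(P,l \right)} = -4 + P l$ ($O{\left(P,l \right)} = P l - 4 = -4 + P l$)
$C{\left(g \right)} = 1$ ($C{\left(g \right)} = \left(- \frac{1}{5}\right) \left(-5\right) = 1$)
$c{\left(s \right)} = - \frac{1}{2}$ ($c{\left(s \right)} = \left(- \frac{1}{2}\right) 1 = - \frac{1}{2}$)
$\frac{79023}{o} + \frac{c{\left(354 \right)}}{k} = \frac{79023}{435594} - \frac{1}{2 \left(-389552\right)} = 79023 \cdot \frac{1}{435594} - - \frac{1}{779104} = \frac{26341}{145198} + \frac{1}{779104} = \frac{10261261831}{56562171296}$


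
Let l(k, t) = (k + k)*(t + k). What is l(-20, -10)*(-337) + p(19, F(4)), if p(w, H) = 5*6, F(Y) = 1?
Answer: -404370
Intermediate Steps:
p(w, H) = 30
l(k, t) = 2*k*(k + t) (l(k, t) = (2*k)*(k + t) = 2*k*(k + t))
l(-20, -10)*(-337) + p(19, F(4)) = (2*(-20)*(-20 - 10))*(-337) + 30 = (2*(-20)*(-30))*(-337) + 30 = 1200*(-337) + 30 = -404400 + 30 = -404370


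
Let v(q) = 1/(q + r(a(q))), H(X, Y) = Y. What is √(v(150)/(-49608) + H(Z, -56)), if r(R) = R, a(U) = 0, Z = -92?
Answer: I*√861333784467/124020 ≈ 7.4833*I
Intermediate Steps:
v(q) = 1/q (v(q) = 1/(q + 0) = 1/q)
√(v(150)/(-49608) + H(Z, -56)) = √(1/(150*(-49608)) - 56) = √((1/150)*(-1/49608) - 56) = √(-1/7441200 - 56) = √(-416707201/7441200) = I*√861333784467/124020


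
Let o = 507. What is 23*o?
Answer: 11661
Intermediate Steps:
23*o = 23*507 = 11661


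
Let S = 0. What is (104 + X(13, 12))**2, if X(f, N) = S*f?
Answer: 10816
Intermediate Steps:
X(f, N) = 0 (X(f, N) = 0*f = 0)
(104 + X(13, 12))**2 = (104 + 0)**2 = 104**2 = 10816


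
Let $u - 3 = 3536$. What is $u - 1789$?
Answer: $1750$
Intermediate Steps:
$u = 3539$ ($u = 3 + 3536 = 3539$)
$u - 1789 = 3539 - 1789 = 1750$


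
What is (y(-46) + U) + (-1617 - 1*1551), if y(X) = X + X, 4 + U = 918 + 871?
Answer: -1475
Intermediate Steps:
U = 1785 (U = -4 + (918 + 871) = -4 + 1789 = 1785)
y(X) = 2*X
(y(-46) + U) + (-1617 - 1*1551) = (2*(-46) + 1785) + (-1617 - 1*1551) = (-92 + 1785) + (-1617 - 1551) = 1693 - 3168 = -1475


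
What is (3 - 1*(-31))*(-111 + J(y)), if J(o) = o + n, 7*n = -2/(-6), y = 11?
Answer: -71366/21 ≈ -3398.4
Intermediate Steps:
n = 1/21 (n = (-2/(-6))/7 = (-2*(-1/6))/7 = (1/7)*(1/3) = 1/21 ≈ 0.047619)
J(o) = 1/21 + o (J(o) = o + 1/21 = 1/21 + o)
(3 - 1*(-31))*(-111 + J(y)) = (3 - 1*(-31))*(-111 + (1/21 + 11)) = (3 + 31)*(-111 + 232/21) = 34*(-2099/21) = -71366/21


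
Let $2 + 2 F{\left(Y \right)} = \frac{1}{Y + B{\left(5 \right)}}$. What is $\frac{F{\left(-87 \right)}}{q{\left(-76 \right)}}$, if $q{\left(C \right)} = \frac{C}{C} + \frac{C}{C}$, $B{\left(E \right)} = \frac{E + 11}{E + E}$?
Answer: $- \frac{859}{1708} \approx -0.50293$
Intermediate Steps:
$B{\left(E \right)} = \frac{11 + E}{2 E}$
$q{\left(C \right)} = 2$ ($q{\left(C \right)} = 1 + 1 = 2$)
$F{\left(Y \right)} = -1 + \frac{1}{2 \left(\frac{8}{5} + Y\right)}$ ($F{\left(Y \right)} = -1 + \frac{1}{2 \left(Y + \frac{11 + 5}{2 \cdot 5}\right)} = -1 + \frac{1}{2 \left(Y + \frac{1}{2} \cdot \frac{1}{5} \cdot 16\right)} = -1 + \frac{1}{2 \left(Y + \frac{8}{5}\right)} = -1 + \frac{1}{2 \left(\frac{8}{5} + Y\right)}$)
$\frac{F{\left(-87 \right)}}{q{\left(-76 \right)}} = \frac{\frac{1}{2} \frac{1}{8 + 5 \left(-87\right)} \left(-11 - -870\right)}{2} = \frac{-11 + 870}{2 \left(8 - 435\right)} \frac{1}{2} = \frac{1}{2} \frac{1}{-427} \cdot 859 \cdot \frac{1}{2} = \frac{1}{2} \left(- \frac{1}{427}\right) 859 \cdot \frac{1}{2} = \left(- \frac{859}{854}\right) \frac{1}{2} = - \frac{859}{1708}$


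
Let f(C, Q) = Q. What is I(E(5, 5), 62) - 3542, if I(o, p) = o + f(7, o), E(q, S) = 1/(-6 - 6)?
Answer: -21253/6 ≈ -3542.2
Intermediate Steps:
E(q, S) = -1/12 (E(q, S) = 1/(-12) = -1/12)
I(o, p) = 2*o (I(o, p) = o + o = 2*o)
I(E(5, 5), 62) - 3542 = 2*(-1/12) - 3542 = -⅙ - 3542 = -21253/6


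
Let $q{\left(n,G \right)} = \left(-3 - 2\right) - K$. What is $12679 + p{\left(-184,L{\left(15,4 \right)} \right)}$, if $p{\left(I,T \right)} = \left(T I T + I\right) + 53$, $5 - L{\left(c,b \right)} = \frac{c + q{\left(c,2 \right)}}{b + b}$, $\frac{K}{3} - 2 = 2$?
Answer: $\frac{14953}{2} \approx 7476.5$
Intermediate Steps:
$K = 12$ ($K = 6 + 3 \cdot 2 = 6 + 6 = 12$)
$q{\left(n,G \right)} = -17$ ($q{\left(n,G \right)} = \left(-3 - 2\right) - 12 = -5 - 12 = -17$)
$L{\left(c,b \right)} = 5 - \frac{-17 + c}{2 b}$ ($L{\left(c,b \right)} = 5 - \frac{c - 17}{b + b} = 5 - \frac{-17 + c}{2 b}$)
$p{\left(I,T \right)} = 53 + I + I T^{2}$ ($p{\left(I,T \right)} = \left(I T T + I\right) + 53 = \left(I T^{2} + I\right) + 53 = \left(I + I T^{2}\right) + 53 = 53 + I + I T^{2}$)
$12679 + p{\left(-184,L{\left(15,4 \right)} \right)} = 12679 - \left(131 + 184 \frac{\left(17 - 15 + 10 \cdot 4\right)^{2}}{64}\right) = 12679 - \left(131 + 184 \frac{\left(17 - 15 + 40\right)^{2}}{64}\right) = 12679 - \left(131 + \frac{10143}{2}\right) = 12679 - \frac{10405}{2} = \frac{14953}{2}$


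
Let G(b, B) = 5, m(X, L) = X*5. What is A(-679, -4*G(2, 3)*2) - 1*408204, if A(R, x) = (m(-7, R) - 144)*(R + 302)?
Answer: -340721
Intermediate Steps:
m(X, L) = 5*X
A(R, x) = -54058 - 179*R (A(R, x) = (5*(-7) - 144)*(R + 302) = (-35 - 144)*(302 + R) = -179*(302 + R) = -54058 - 179*R)
A(-679, -4*G(2, 3)*2) - 1*408204 = (-54058 - 179*(-679)) - 1*408204 = (-54058 + 121541) - 408204 = 67483 - 408204 = -340721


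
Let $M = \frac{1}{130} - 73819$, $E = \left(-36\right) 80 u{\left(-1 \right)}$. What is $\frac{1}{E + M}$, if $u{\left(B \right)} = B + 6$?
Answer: $- \frac{130}{11468469} \approx -1.1335 \cdot 10^{-5}$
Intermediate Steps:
$u{\left(B \right)} = 6 + B$
$E = -14400$ ($E = \left(-36\right) 80 \left(6 - 1\right) = \left(-2880\right) 5 = -14400$)
$M = - \frac{9596469}{130}$ ($M = \frac{1}{130} - 73819 = - \frac{9596469}{130} \approx -73819.0$)
$\frac{1}{E + M} = \frac{1}{-14400 - \frac{9596469}{130}} = \frac{1}{- \frac{11468469}{130}} = - \frac{130}{11468469}$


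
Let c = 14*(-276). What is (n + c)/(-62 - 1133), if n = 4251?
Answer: -387/1195 ≈ -0.32385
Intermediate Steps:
c = -3864
(n + c)/(-62 - 1133) = (4251 - 3864)/(-62 - 1133) = 387/(-1195) = 387*(-1/1195) = -387/1195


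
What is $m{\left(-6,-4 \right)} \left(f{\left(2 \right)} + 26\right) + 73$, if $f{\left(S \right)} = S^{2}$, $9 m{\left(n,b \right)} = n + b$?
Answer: $\frac{119}{3} \approx 39.667$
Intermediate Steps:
$m{\left(n,b \right)} = \frac{b}{9} + \frac{n}{9}$ ($m{\left(n,b \right)} = \frac{n + b}{9} = \frac{b + n}{9} = \frac{b}{9} + \frac{n}{9}$)
$m{\left(-6,-4 \right)} \left(f{\left(2 \right)} + 26\right) + 73 = \left(\frac{1}{9} \left(-4\right) + \frac{1}{9} \left(-6\right)\right) \left(2^{2} + 26\right) + 73 = \left(- \frac{4}{9} - \frac{2}{3}\right) \left(4 + 26\right) + 73 = \left(- \frac{10}{9}\right) 30 + 73 = - \frac{100}{3} + 73 = \frac{119}{3}$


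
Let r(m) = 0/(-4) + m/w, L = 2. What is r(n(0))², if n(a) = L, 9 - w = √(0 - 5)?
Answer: 4/(9 - I*√5)² ≈ 0.041103 + 0.021768*I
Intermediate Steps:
w = 9 - I*√5 (w = 9 - √(0 - 5) = 9 - √(-5) = 9 - I*√5 ≈ 9.0 - 2.2361*I)
n(a) = 2
r(m) = m/(9 - I*√5) (r(m) = 0/(-4) + m/(9 - I*√5) = 0*(-¼) + m/(9 - I*√5) = 0 + m/(9 - I*√5) = m/(9 - I*√5))
r(n(0))² = ((9/86)*2 + (1/86)*I*2*√5)² = (9/43 + I*√5/43)²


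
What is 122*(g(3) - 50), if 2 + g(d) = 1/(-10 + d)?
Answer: -44530/7 ≈ -6361.4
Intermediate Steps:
g(d) = -2 + 1/(-10 + d)
122*(g(3) - 50) = 122*((21 - 2*3)/(-10 + 3) - 50) = 122*((21 - 6)/(-7) - 50) = 122*(-⅐*15 - 50) = 122*(-15/7 - 50) = 122*(-365/7) = -44530/7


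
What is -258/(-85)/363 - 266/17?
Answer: -160844/10285 ≈ -15.639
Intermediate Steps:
-258/(-85)/363 - 266/17 = -258*(-1/85)*(1/363) - 266*1/17 = (258/85)*(1/363) - 266/17 = 86/10285 - 266/17 = -160844/10285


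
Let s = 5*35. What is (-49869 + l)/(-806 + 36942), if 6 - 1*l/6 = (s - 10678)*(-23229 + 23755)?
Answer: 33097635/36136 ≈ 915.92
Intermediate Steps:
s = 175
l = 33147504 (l = 36 - 6*(175 - 10678)*(-23229 + 23755) = 36 - (-63018)*526 = 36 - 6*(-5524578) = 36 + 33147468 = 33147504)
(-49869 + l)/(-806 + 36942) = (-49869 + 33147504)/(-806 + 36942) = 33097635/36136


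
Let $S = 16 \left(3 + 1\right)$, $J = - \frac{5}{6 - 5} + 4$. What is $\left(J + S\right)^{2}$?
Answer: $3969$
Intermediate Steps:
$J = -1$ ($J = - \frac{5}{1} + 4 = \left(-5\right) 1 + 4 = -5 + 4 = -1$)
$S = 64$ ($S = 16 \cdot 4 = 64$)
$\left(J + S\right)^{2} = \left(-1 + 64\right)^{2} = 63^{2} = 3969$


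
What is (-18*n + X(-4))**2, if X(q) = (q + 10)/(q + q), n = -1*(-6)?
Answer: 189225/16 ≈ 11827.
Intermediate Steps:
n = 6
X(q) = (10 + q)/(2*q) (X(q) = (10 + q)/((2*q)) = (10 + q)*(1/(2*q)) = (10 + q)/(2*q))
(-18*n + X(-4))**2 = (-18*6 + (1/2)*(10 - 4)/(-4))**2 = (-108 + (1/2)*(-1/4)*6)**2 = (-108 - 3/4)**2 = (-435/4)**2 = 189225/16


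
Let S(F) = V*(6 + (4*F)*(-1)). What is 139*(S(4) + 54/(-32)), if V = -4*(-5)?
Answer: -448553/16 ≈ -28035.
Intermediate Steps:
V = 20
S(F) = 120 - 80*F (S(F) = 20*(6 + (4*F)*(-1)) = 20*(6 - 4*F) = 120 - 80*F)
139*(S(4) + 54/(-32)) = 139*((120 - 80*4) + 54/(-32)) = 139*((120 - 320) + 54*(-1/32)) = 139*(-200 - 27/16) = 139*(-3227/16) = -448553/16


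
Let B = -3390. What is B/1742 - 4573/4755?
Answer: -12042808/4141605 ≈ -2.9078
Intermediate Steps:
B/1742 - 4573/4755 = -3390/1742 - 4573/4755 = -3390*1/1742 - 4573*1/4755 = -1695/871 - 4573/4755 = -12042808/4141605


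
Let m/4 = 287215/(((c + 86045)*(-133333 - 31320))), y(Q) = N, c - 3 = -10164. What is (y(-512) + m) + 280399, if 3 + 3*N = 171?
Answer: 876038229941450/3123632063 ≈ 2.8046e+5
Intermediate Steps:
c = -10161 (c = 3 - 10164 = -10161)
N = 56 (N = -1 + (⅓)*171 = -1 + 57 = 56)
y(Q) = 56
m = -287215/3123632063 (m = 4*(287215/(((-10161 + 86045)*(-133333 - 31320)))) = 4*(287215/((75884*(-164653)))) = 4*(287215/(-12494528252)) = 4*(287215*(-1/12494528252)) = 4*(-287215/12494528252) = -287215/3123632063 ≈ -9.1949e-5)
(y(-512) + m) + 280399 = (56 - 287215/3123632063) + 280399 = 174923108313/3123632063 + 280399 = 876038229941450/3123632063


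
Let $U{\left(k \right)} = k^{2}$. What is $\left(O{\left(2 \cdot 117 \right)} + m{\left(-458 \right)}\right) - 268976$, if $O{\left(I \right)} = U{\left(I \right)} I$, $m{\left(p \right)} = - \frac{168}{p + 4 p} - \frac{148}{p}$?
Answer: $\frac{14362798014}{1145} \approx 1.2544 \cdot 10^{7}$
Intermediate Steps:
$m{\left(p \right)} = - \frac{908}{5 p}$ ($m{\left(p \right)} = - \frac{168}{5 p} - \frac{148}{p} = - \frac{908}{5 p}$)
$O{\left(I \right)} = I^{3}$ ($O{\left(I \right)} = I^{2} I = I^{3}$)
$\left(O{\left(2 \cdot 117 \right)} + m{\left(-458 \right)}\right) - 268976 = \left(\left(2 \cdot 117\right)^{3} - \frac{908}{5 \left(-458\right)}\right) - 268976 = \left(234^{3} - - \frac{454}{1145}\right) - 268976 = \left(12812904 + \frac{454}{1145}\right) - 268976 = \frac{14670775534}{1145} - 268976 = \frac{14362798014}{1145}$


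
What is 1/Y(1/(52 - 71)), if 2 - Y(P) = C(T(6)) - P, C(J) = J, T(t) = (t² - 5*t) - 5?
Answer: 19/18 ≈ 1.0556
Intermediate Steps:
T(t) = -5 + t² - 5*t
Y(P) = 1 + P (Y(P) = 2 - ((-5 + 6² - 5*6) - P) = 2 - ((-5 + 36 - 30) - P) = 2 - (1 - P) = 2 + (-1 + P) = 1 + P)
1/Y(1/(52 - 71)) = 1/(1 + 1/(52 - 71)) = 1/(1 + 1/(-19)) = 1/(1 - 1/19) = 1/(18/19) = 19/18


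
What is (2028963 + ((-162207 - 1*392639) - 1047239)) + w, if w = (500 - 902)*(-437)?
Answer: 602552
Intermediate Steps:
w = 175674 (w = -402*(-437) = 175674)
(2028963 + ((-162207 - 1*392639) - 1047239)) + w = (2028963 + ((-162207 - 1*392639) - 1047239)) + 175674 = (2028963 + ((-162207 - 392639) - 1047239)) + 175674 = (2028963 + (-554846 - 1047239)) + 175674 = (2028963 - 1602085) + 175674 = 426878 + 175674 = 602552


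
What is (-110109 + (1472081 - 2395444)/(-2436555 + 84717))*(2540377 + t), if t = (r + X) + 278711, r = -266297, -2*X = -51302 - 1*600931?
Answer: -1491029993827790885/4703676 ≈ -3.1699e+11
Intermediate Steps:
X = 652233/2 (X = -(-51302 - 1*600931)/2 = -(-51302 - 600931)/2 = -½*(-652233) = 652233/2 ≈ 3.2612e+5)
t = 677061/2 (t = (-266297 + 652233/2) + 278711 = 119639/2 + 278711 = 677061/2 ≈ 3.3853e+5)
(-110109 + (1472081 - 2395444)/(-2436555 + 84717))*(2540377 + t) = (-110109 + (1472081 - 2395444)/(-2436555 + 84717))*(2540377 + 677061/2) = (-110109 - 923363/(-2351838))*(5757815/2) = (-110109 - 923363*(-1/2351838))*(5757815/2) = (-110109 + 923363/2351838)*(5757815/2) = -258957606979/2351838*5757815/2 = -1491029993827790885/4703676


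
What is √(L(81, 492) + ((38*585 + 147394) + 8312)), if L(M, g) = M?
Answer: 7*√3633 ≈ 421.92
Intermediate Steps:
√(L(81, 492) + ((38*585 + 147394) + 8312)) = √(81 + ((38*585 + 147394) + 8312)) = √(81 + ((22230 + 147394) + 8312)) = √(81 + (169624 + 8312)) = √(81 + 177936) = √178017 = 7*√3633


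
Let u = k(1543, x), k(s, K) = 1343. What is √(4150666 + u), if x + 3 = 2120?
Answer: √4152009 ≈ 2037.6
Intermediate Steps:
x = 2117 (x = -3 + 2120 = 2117)
u = 1343
√(4150666 + u) = √(4150666 + 1343) = √4152009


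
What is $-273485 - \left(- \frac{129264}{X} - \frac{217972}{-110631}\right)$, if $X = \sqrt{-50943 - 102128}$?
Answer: $- \frac{30256137007}{110631} - \frac{129264 i \sqrt{153071}}{153071} \approx -2.7349 \cdot 10^{5} - 330.39 i$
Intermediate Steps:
$X = i \sqrt{153071}$ ($X = \sqrt{-153071} = i \sqrt{153071} \approx 391.24 i$)
$-273485 - \left(- \frac{129264}{X} - \frac{217972}{-110631}\right) = -273485 - \left(- \frac{129264}{i \sqrt{153071}} - \frac{217972}{-110631}\right) = -273485 - \left(- 129264 \left(- \frac{i \sqrt{153071}}{153071}\right) - - \frac{217972}{110631}\right) = -273485 - \left(\frac{129264 i \sqrt{153071}}{153071} + \frac{217972}{110631}\right) = -273485 - \left(\frac{217972}{110631} + \frac{129264 i \sqrt{153071}}{153071}\right) = - \frac{30256137007}{110631} - \frac{129264 i \sqrt{153071}}{153071}$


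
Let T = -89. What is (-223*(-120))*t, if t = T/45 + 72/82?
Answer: -3619736/123 ≈ -29429.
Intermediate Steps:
t = -2029/1845 (t = -89/45 + 72/82 = -89*1/45 + 72*(1/82) = -89/45 + 36/41 = -2029/1845 ≈ -1.0997)
(-223*(-120))*t = -223*(-120)*(-2029/1845) = 26760*(-2029/1845) = -3619736/123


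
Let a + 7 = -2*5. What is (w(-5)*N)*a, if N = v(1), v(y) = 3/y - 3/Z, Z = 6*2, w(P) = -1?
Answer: 187/4 ≈ 46.750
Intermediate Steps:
Z = 12
a = -17 (a = -7 - 2*5 = -7 - 10 = -17)
v(y) = -1/4 + 3/y (v(y) = 3/y - 3/12 = 3/y - 3*1/12 = 3/y - 1/4 = -1/4 + 3/y)
N = 11/4 (N = (1/4)*(12 - 1*1)/1 = (1/4)*1*(12 - 1) = (1/4)*1*11 = 11/4 ≈ 2.7500)
(w(-5)*N)*a = -1*11/4*(-17) = -11/4*(-17) = 187/4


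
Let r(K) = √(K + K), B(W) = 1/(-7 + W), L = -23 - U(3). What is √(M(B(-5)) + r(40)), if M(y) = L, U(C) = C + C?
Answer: √(-29 + 4*√5) ≈ 4.4784*I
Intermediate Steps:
U(C) = 2*C
L = -29 (L = -23 - 2*3 = -23 - 1*6 = -23 - 6 = -29)
r(K) = √2*√K (r(K) = √(2*K) = √2*√K)
M(y) = -29
√(M(B(-5)) + r(40)) = √(-29 + √2*√40) = √(-29 + √2*(2*√10)) = √(-29 + 4*√5)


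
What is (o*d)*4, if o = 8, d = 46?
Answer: 1472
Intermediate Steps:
(o*d)*4 = (8*46)*4 = 368*4 = 1472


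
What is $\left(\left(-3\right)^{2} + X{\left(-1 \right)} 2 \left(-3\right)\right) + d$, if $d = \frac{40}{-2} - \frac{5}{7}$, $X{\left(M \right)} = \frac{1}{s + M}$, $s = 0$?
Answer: $- \frac{40}{7} \approx -5.7143$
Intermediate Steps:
$X{\left(M \right)} = \frac{1}{M}$ ($X{\left(M \right)} = \frac{1}{0 + M} = \frac{1}{M}$)
$d = - \frac{145}{7}$ ($d = 40 \left(- \frac{1}{2}\right) - \frac{5}{7} = -20 - \frac{5}{7} = - \frac{145}{7} \approx -20.714$)
$\left(\left(-3\right)^{2} + X{\left(-1 \right)} 2 \left(-3\right)\right) + d = \left(\left(-3\right)^{2} + \frac{1}{-1} \cdot 2 \left(-3\right)\right) - \frac{145}{7} = \left(9 + \left(-1\right) 2 \left(-3\right)\right) - \frac{145}{7} = \left(9 - -6\right) - \frac{145}{7} = \left(9 + 6\right) - \frac{145}{7} = 15 - \frac{145}{7} = - \frac{40}{7}$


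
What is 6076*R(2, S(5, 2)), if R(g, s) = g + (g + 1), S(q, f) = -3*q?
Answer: 30380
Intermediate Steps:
R(g, s) = 1 + 2*g (R(g, s) = g + (1 + g) = 1 + 2*g)
6076*R(2, S(5, 2)) = 6076*(1 + 2*2) = 6076*(1 + 4) = 6076*5 = 30380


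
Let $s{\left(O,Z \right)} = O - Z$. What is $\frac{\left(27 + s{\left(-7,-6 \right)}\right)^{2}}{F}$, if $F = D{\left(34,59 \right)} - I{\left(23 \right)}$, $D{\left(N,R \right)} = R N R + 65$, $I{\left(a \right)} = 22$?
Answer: $\frac{676}{118397} \approx 0.0057096$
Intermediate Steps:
$D{\left(N,R \right)} = 65 + N R^{2}$ ($D{\left(N,R \right)} = N R R + 65 = N R^{2} + 65 = 65 + N R^{2}$)
$F = 118397$ ($F = \left(65 + 34 \cdot 59^{2}\right) - 22 = \left(65 + 34 \cdot 3481\right) - 22 = \left(65 + 118354\right) - 22 = 118419 - 22 = 118397$)
$\frac{\left(27 + s{\left(-7,-6 \right)}\right)^{2}}{F} = \frac{\left(27 - 1\right)^{2}}{118397} = \left(27 + \left(-7 + 6\right)\right)^{2} \cdot \frac{1}{118397} = \left(27 - 1\right)^{2} \cdot \frac{1}{118397} = 26^{2} \cdot \frac{1}{118397} = 676 \cdot \frac{1}{118397} = \frac{676}{118397}$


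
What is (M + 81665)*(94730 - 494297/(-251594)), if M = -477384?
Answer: -9431564238841323/251594 ≈ -3.7487e+10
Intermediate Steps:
(M + 81665)*(94730 - 494297/(-251594)) = (-477384 + 81665)*(94730 - 494297/(-251594)) = -395719*(94730 - 494297*(-1/251594)) = -395719*(94730 + 494297/251594) = -395719*23833993917/251594 = -9431564238841323/251594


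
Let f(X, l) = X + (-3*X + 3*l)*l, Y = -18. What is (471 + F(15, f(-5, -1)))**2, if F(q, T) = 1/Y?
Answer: 71859529/324 ≈ 2.2179e+5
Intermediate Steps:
f(X, l) = X + l*(-3*X + 3*l)
F(q, T) = -1/18 (F(q, T) = 1/(-18) = -1/18)
(471 + F(15, f(-5, -1)))**2 = (471 - 1/18)**2 = (8477/18)**2 = 71859529/324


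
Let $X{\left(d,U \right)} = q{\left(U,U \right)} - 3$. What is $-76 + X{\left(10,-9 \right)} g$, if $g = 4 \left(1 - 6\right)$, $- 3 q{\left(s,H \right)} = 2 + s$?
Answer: $- \frac{188}{3} \approx -62.667$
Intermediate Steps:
$q{\left(s,H \right)} = - \frac{2}{3} - \frac{s}{3}$ ($q{\left(s,H \right)} = - \frac{2 + s}{3} = - \frac{2}{3} - \frac{s}{3}$)
$X{\left(d,U \right)} = - \frac{11}{3} - \frac{U}{3}$ ($X{\left(d,U \right)} = \left(- \frac{2}{3} - \frac{U}{3}\right) - 3 = - \frac{11}{3} - \frac{U}{3}$)
$g = -20$ ($g = 4 \left(-5\right) = -20$)
$-76 + X{\left(10,-9 \right)} g = -76 + \left(- \frac{11}{3} - -3\right) \left(-20\right) = -76 + \left(- \frac{11}{3} + 3\right) \left(-20\right) = -76 - - \frac{40}{3} = -76 + \frac{40}{3} = - \frac{188}{3}$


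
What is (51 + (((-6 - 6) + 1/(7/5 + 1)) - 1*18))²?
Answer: 66049/144 ≈ 458.67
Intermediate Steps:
(51 + (((-6 - 6) + 1/(7/5 + 1)) - 1*18))² = (51 + ((-12 + 1/(7*(⅕) + 1)) - 18))² = (51 + ((-12 + 1/(7/5 + 1)) - 18))² = (51 + ((-12 + 1/(12/5)) - 18))² = (51 + ((-12 + 5/12) - 18))² = (51 + (-139/12 - 18))² = (51 - 355/12)² = (257/12)² = 66049/144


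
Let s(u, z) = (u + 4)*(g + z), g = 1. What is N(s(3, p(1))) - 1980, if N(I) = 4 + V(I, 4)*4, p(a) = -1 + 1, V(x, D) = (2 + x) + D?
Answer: -1924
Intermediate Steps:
V(x, D) = 2 + D + x
p(a) = 0
s(u, z) = (1 + z)*(4 + u) (s(u, z) = (u + 4)*(1 + z) = (4 + u)*(1 + z) = (1 + z)*(4 + u))
N(I) = 28 + 4*I (N(I) = 4 + (2 + 4 + I)*4 = 4 + (6 + I)*4 = 4 + (24 + 4*I) = 28 + 4*I)
N(s(3, p(1))) - 1980 = (28 + 4*(4 + 3 + 4*0 + 3*0)) - 1980 = (28 + 4*(4 + 3 + 0 + 0)) - 1980 = (28 + 4*7) - 1980 = (28 + 28) - 1980 = 56 - 1980 = -1924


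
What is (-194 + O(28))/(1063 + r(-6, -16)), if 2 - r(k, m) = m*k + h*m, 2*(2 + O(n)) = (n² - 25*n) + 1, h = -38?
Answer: -307/722 ≈ -0.42521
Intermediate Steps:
O(n) = -3/2 + n²/2 - 25*n/2 (O(n) = -2 + ((n² - 25*n) + 1)/2 = -2 + (1 + n² - 25*n)/2 = -2 + (½ + n²/2 - 25*n/2) = -3/2 + n²/2 - 25*n/2)
r(k, m) = 2 + 38*m - k*m (r(k, m) = 2 - (m*k - 38*m) = 2 - (k*m - 38*m) = 2 - (-38*m + k*m) = 2 + (38*m - k*m) = 2 + 38*m - k*m)
(-194 + O(28))/(1063 + r(-6, -16)) = (-194 + (-3/2 + (½)*28² - 25/2*28))/(1063 + (2 + 38*(-16) - 1*(-6)*(-16))) = (-194 + (-3/2 + (½)*784 - 350))/(1063 + (2 - 608 - 96)) = (-194 + (-3/2 + 392 - 350))/(1063 - 702) = (-194 + 81/2)/361 = (1/361)*(-307/2) = -307/722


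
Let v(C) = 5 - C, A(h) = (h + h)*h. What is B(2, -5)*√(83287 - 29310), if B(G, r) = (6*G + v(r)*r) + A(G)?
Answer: -30*√53977 ≈ -6969.9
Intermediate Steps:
A(h) = 2*h² (A(h) = (2*h)*h = 2*h²)
B(G, r) = 2*G² + 6*G + r*(5 - r) (B(G, r) = (6*G + (5 - r)*r) + 2*G² = (6*G + r*(5 - r)) + 2*G² = 2*G² + 6*G + r*(5 - r))
B(2, -5)*√(83287 - 29310) = (2*2² + 6*2 - 1*(-5)*(-5 - 5))*√(83287 - 29310) = (2*4 + 12 - 1*(-5)*(-10))*√53977 = (8 + 12 - 50)*√53977 = -30*√53977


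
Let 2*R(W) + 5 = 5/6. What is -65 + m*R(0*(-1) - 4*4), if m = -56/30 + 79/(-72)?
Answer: -50825/864 ≈ -58.825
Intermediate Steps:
m = -1067/360 (m = -56*1/30 + 79*(-1/72) = -28/15 - 79/72 = -1067/360 ≈ -2.9639)
R(W) = -25/12 (R(W) = -5/2 + (5/6)/2 = -5/2 + (5*(⅙))/2 = -5/2 + (½)*(⅚) = -5/2 + 5/12 = -25/12)
-65 + m*R(0*(-1) - 4*4) = -65 - 1067/360*(-25/12) = -65 + 5335/864 = -50825/864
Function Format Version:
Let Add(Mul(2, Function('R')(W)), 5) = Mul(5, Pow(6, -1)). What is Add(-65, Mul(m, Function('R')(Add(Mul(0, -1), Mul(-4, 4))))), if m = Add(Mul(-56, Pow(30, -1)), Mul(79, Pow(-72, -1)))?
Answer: Rational(-50825, 864) ≈ -58.825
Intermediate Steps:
m = Rational(-1067, 360) (m = Add(Mul(-56, Rational(1, 30)), Mul(79, Rational(-1, 72))) = Add(Rational(-28, 15), Rational(-79, 72)) = Rational(-1067, 360) ≈ -2.9639)
Function('R')(W) = Rational(-25, 12) (Function('R')(W) = Add(Rational(-5, 2), Mul(Rational(1, 2), Mul(5, Pow(6, -1)))) = Add(Rational(-5, 2), Mul(Rational(1, 2), Mul(5, Rational(1, 6)))) = Add(Rational(-5, 2), Mul(Rational(1, 2), Rational(5, 6))) = Add(Rational(-5, 2), Rational(5, 12)) = Rational(-25, 12))
Add(-65, Mul(m, Function('R')(Add(Mul(0, -1), Mul(-4, 4))))) = Add(-65, Mul(Rational(-1067, 360), Rational(-25, 12))) = Add(-65, Rational(5335, 864)) = Rational(-50825, 864)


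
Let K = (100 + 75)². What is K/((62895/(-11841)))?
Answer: -3453625/599 ≈ -5765.6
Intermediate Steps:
K = 30625 (K = 175² = 30625)
K/((62895/(-11841))) = 30625/((62895/(-11841))) = 30625/((62895*(-1/11841))) = 30625/(-20965/3947) = 30625*(-3947/20965) = -3453625/599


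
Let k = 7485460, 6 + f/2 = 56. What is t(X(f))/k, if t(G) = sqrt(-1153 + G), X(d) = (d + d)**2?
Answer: sqrt(38847)/7485460 ≈ 2.6331e-5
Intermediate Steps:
f = 100 (f = -12 + 2*56 = -12 + 112 = 100)
X(d) = 4*d**2 (X(d) = (2*d)**2 = 4*d**2)
t(X(f))/k = sqrt(-1153 + 4*100**2)/7485460 = sqrt(-1153 + 4*10000)*(1/7485460) = sqrt(-1153 + 40000)*(1/7485460) = sqrt(38847)*(1/7485460) = sqrt(38847)/7485460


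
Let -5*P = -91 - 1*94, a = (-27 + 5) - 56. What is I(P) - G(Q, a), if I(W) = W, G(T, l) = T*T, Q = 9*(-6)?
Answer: -2879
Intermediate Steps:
Q = -54
a = -78 (a = -22 - 56 = -78)
G(T, l) = T²
P = 37 (P = -(-91 - 1*94)/5 = -(-91 - 94)/5 = -⅕*(-185) = 37)
I(P) - G(Q, a) = 37 - 1*(-54)² = 37 - 1*2916 = 37 - 2916 = -2879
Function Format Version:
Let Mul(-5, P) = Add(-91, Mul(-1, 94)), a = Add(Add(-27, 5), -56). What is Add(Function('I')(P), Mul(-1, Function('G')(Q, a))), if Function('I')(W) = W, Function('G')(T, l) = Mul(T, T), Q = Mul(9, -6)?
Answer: -2879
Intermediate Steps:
Q = -54
a = -78 (a = Add(-22, -56) = -78)
Function('G')(T, l) = Pow(T, 2)
P = 37 (P = Mul(Rational(-1, 5), Add(-91, Mul(-1, 94))) = Mul(Rational(-1, 5), Add(-91, -94)) = Mul(Rational(-1, 5), -185) = 37)
Add(Function('I')(P), Mul(-1, Function('G')(Q, a))) = Add(37, Mul(-1, Pow(-54, 2))) = Add(37, Mul(-1, 2916)) = Add(37, -2916) = -2879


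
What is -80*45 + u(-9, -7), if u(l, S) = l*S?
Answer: -3537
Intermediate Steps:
u(l, S) = S*l
-80*45 + u(-9, -7) = -80*45 - 7*(-9) = -3600 + 63 = -3537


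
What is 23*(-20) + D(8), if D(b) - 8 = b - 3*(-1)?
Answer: -441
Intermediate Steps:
D(b) = 11 + b (D(b) = 8 + (b - 3*(-1)) = 8 + (b + 3) = 8 + (3 + b) = 11 + b)
23*(-20) + D(8) = 23*(-20) + (11 + 8) = -460 + 19 = -441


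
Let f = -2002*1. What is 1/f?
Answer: -1/2002 ≈ -0.00049950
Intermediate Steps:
f = -2002
1/f = 1/(-2002) = -1/2002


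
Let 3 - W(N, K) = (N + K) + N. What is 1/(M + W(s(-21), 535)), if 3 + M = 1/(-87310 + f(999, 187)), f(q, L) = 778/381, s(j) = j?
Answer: -33264332/16399316057 ≈ -0.0020284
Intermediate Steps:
f(q, L) = 778/381 (f(q, L) = 778*(1/381) = 778/381)
W(N, K) = 3 - K - 2*N (W(N, K) = 3 - ((N + K) + N) = 3 - ((K + N) + N) = 3 - (K + 2*N) = 3 + (-K - 2*N) = 3 - K - 2*N)
M = -99793377/33264332 (M = -3 + 1/(-87310 + 778/381) = -3 + 1/(-33264332/381) = -3 - 381/33264332 = -99793377/33264332 ≈ -3.0000)
1/(M + W(s(-21), 535)) = 1/(-99793377/33264332 + (3 - 1*535 - 2*(-21))) = 1/(-99793377/33264332 + (3 - 535 + 42)) = 1/(-99793377/33264332 - 490) = 1/(-16399316057/33264332) = -33264332/16399316057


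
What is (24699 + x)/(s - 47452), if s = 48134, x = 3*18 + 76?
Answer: 24829/682 ≈ 36.406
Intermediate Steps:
x = 130 (x = 54 + 76 = 130)
(24699 + x)/(s - 47452) = (24699 + 130)/(48134 - 47452) = 24829/682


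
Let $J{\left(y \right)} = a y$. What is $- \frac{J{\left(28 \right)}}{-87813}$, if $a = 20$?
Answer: $\frac{560}{87813} \approx 0.0063772$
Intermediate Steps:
$J{\left(y \right)} = 20 y$
$- \frac{J{\left(28 \right)}}{-87813} = - \frac{20 \cdot 28}{-87813} = - \frac{560 \left(-1\right)}{87813} = \left(-1\right) \left(- \frac{560}{87813}\right) = \frac{560}{87813}$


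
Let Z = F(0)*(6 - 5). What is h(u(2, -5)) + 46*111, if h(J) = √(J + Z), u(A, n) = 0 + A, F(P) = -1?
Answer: 5107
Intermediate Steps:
u(A, n) = A
Z = -1 (Z = -(6 - 5) = -1*1 = -1)
h(J) = √(-1 + J) (h(J) = √(J - 1) = √(-1 + J))
h(u(2, -5)) + 46*111 = √(-1 + 2) + 46*111 = √1 + 5106 = 1 + 5106 = 5107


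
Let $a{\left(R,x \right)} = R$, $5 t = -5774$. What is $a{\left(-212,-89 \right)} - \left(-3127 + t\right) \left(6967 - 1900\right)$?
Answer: $\frac{108478343}{5} \approx 2.1696 \cdot 10^{7}$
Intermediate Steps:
$t = - \frac{5774}{5}$ ($t = \frac{1}{5} \left(-5774\right) = - \frac{5774}{5} \approx -1154.8$)
$a{\left(-212,-89 \right)} - \left(-3127 + t\right) \left(6967 - 1900\right) = -212 - \left(-3127 - \frac{5774}{5}\right) \left(6967 - 1900\right) = -212 - \left(- \frac{21409}{5}\right) 5067 = -212 - - \frac{108479403}{5} = -212 + \frac{108479403}{5} = \frac{108478343}{5}$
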